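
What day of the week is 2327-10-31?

Doomsday rule: the anchor day for the 2300s is Wednesday. For year 27: 27÷12 = 2 r 3, and 3÷4 = 0, so 2+3+0 = 5.
Wednesday + 5 ≡ Monday — that's 2327's doomsday.
In October the doomsday date is Oct 10.
Oct 31 is 21 days after Oct 10; 21 mod 7 = 0, so Monday + 0 = Monday.

Monday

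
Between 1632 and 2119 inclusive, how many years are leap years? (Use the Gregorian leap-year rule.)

Multiples of 4 in [1632,2119]: 122.
Of those, multiples of 100: 5 (not leap unless ÷400).
Multiples of 400: 1.
Leap years = 122 − 5 + 1 = 118.

118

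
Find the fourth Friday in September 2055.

September 1, 2055 is a Wednesday.
The first Friday is therefore September 3 (2 days later).
The fourth Friday is 3 + 3×7 = September 24.

September 24, 2055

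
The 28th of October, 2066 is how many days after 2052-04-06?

Apr 6, 2052 → Apr 6, 2053: 365 days.
Apr 6, 2053 → Apr 6, 2054: 365 days.
Apr 6, 2054 → Apr 6, 2055: 365 days.
Apr 6, 2055 → Apr 6, 2056: 366 days (Feb 29, 2056 is in that span).
Apr 6, 2056 → Apr 6, 2057: 365 days.
Apr 6, 2057 → Apr 6, 2058: 365 days.
Apr 6, 2058 → Apr 6, 2059: 365 days.
Apr 6, 2059 → Apr 6, 2060: 366 days (Feb 29, 2060 is in that span).
Apr 6, 2060 → Apr 6, 2061: 365 days.
Apr 6, 2061 → Apr 6, 2062: 365 days.
Apr 6, 2062 → Apr 6, 2063: 365 days.
Apr 6, 2063 → Apr 6, 2064: 366 days (Feb 29, 2064 is in that span).
Apr 6, 2064 → Apr 6, 2065: 365 days.
Apr 6, 2065 → Apr 6, 2066: 365 days.
Apr 6, 2066 → May 6, 2066: 30 days (April has 30).
May 6, 2066 → Jun 6, 2066: 31 days (May has 31).
Jun 6, 2066 → Jul 6, 2066: 30 days (June has 30).
Jul 6, 2066 → Aug 6, 2066: 31 days (July has 31).
Aug 6, 2066 → Sep 6, 2066: 31 days (August has 31).
Sep 6, 2066 → Oct 6, 2066: 30 days (September has 30).
Oct 6, 2066 → Oct 28, 2066: 22 days.
Total: 5318 days.

5318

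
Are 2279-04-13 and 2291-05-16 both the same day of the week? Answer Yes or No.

No

From Apr 13, 2279 to May 16, 2291 is 4416 days.
4416 mod 7 = 6, so they are different weekdays.
(Apr 13, 2279 is a Sunday; May 16, 2291 is a Saturday.)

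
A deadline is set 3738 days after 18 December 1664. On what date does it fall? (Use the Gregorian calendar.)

March 14, 1675

+365 (one year) → Dec 18, 1665 (3373 left).
+365 (one year) → Dec 18, 1666 (3008 left).
+365 (one year) → Dec 18, 1667 (2643 left).
+366 (one year; includes Feb 29, 1668) → Dec 18, 1668 (2277 left).
+365 (one year) → Dec 18, 1669 (1912 left).
+365 (one year) → Dec 18, 1670 (1547 left).
+365 (one year) → Dec 18, 1671 (1182 left).
+366 (one year; includes Feb 29, 1672) → Dec 18, 1672 (816 left).
+365 (one year) → Dec 18, 1673 (451 left).
+365 (one year) → Dec 18, 1674 (86 left).
Dec has 31 days: +14 → Jan 1, 1675 (72 left).
Jan has 31 days: +31 → Feb 1, 1675 (41 left).
Feb has 28 days: +28 → Mar 1, 1675 (13 left).
+13 → Mar 14, 1675.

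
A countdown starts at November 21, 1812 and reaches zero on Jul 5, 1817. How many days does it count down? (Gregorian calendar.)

Nov 21, 1812 → Nov 21, 1813: 365 days.
Nov 21, 1813 → Nov 21, 1814: 365 days.
Nov 21, 1814 → Nov 21, 1815: 365 days.
Nov 21, 1815 → Nov 21, 1816: 366 days (Feb 29, 1816 is in that span).
Nov 21, 1816 → Dec 21, 1816: 30 days (November has 30).
Dec 21, 1816 → Jan 21, 1817: 31 days (December has 31).
Jan 21, 1817 → Feb 21, 1817: 31 days (January has 31).
Feb 21, 1817 → Mar 21, 1817: 28 days (February has 28).
Mar 21, 1817 → Apr 21, 1817: 31 days (March has 31).
Apr 21, 1817 → May 21, 1817: 30 days (April has 30).
May 21, 1817 → Jun 21, 1817: 31 days (May has 31).
Jun 21, 1817 → Jul 5, 1817: 14 days.
Total: 1687 days.

1687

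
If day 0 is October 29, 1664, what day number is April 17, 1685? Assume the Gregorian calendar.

Oct 29, 1664 → Oct 29, 1665: 365 days.
Oct 29, 1665 → Oct 29, 1666: 365 days.
Oct 29, 1666 → Oct 29, 1667: 365 days.
Oct 29, 1667 → Oct 29, 1668: 366 days (Feb 29, 1668 is in that span).
Oct 29, 1668 → Oct 29, 1669: 365 days.
Oct 29, 1669 → Oct 29, 1670: 365 days.
Oct 29, 1670 → Oct 29, 1671: 365 days.
Oct 29, 1671 → Oct 29, 1672: 366 days (Feb 29, 1672 is in that span).
Oct 29, 1672 → Oct 29, 1673: 365 days.
Oct 29, 1673 → Oct 29, 1674: 365 days.
Oct 29, 1674 → Oct 29, 1675: 365 days.
Oct 29, 1675 → Oct 29, 1676: 366 days (Feb 29, 1676 is in that span).
Oct 29, 1676 → Oct 29, 1677: 365 days.
Oct 29, 1677 → Oct 29, 1678: 365 days.
Oct 29, 1678 → Oct 29, 1679: 365 days.
Oct 29, 1679 → Oct 29, 1680: 366 days (Feb 29, 1680 is in that span).
Oct 29, 1680 → Oct 29, 1681: 365 days.
Oct 29, 1681 → Oct 29, 1682: 365 days.
Oct 29, 1682 → Oct 29, 1683: 365 days.
Oct 29, 1683 → Oct 29, 1684: 366 days (Feb 29, 1684 is in that span).
Oct 29, 1684 → Nov 29, 1684: 31 days (October has 31).
Nov 29, 1684 → Dec 29, 1684: 30 days (November has 30).
Dec 29, 1684 → Jan 29, 1685: 31 days (December has 31).
Jan 29, 1685 → Feb 28, 1685: 30 days (January has 31).
Feb 28, 1685 → Mar 28, 1685: 28 days (February has 28).
Mar 28, 1685 → Apr 17, 1685: 20 days.
Total: 7475 days.

7475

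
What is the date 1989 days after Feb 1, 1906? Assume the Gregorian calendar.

July 14, 1911

+365 (one year) → Feb 1, 1907 (1624 left).
+365 (one year) → Feb 1, 1908 (1259 left).
+366 (one year; includes Feb 29, 1908) → Feb 1, 1909 (893 left).
+365 (one year) → Feb 1, 1910 (528 left).
+365 (one year) → Feb 1, 1911 (163 left).
Feb has 28 days: +28 → Mar 1, 1911 (135 left).
Mar has 31 days: +31 → Apr 1, 1911 (104 left).
Apr has 30 days: +30 → May 1, 1911 (74 left).
May has 31 days: +31 → Jun 1, 1911 (43 left).
Jun has 30 days: +30 → Jul 1, 1911 (13 left).
+13 → Jul 14, 1911.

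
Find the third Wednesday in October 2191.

October 1, 2191 is a Saturday.
The first Wednesday is therefore October 5 (4 days later).
The third Wednesday is 5 + 2×7 = October 19.

October 19, 2191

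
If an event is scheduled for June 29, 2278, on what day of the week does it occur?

Saturday

Doomsday rule: the anchor day for the 2200s is Friday. For year 78: 78÷12 = 6 r 6, and 6÷4 = 1, so 6+6+1 = 13.
Friday + 13 ≡ Thursday — that's 2278's doomsday.
In June the doomsday date is Jun 6.
Jun 29 is 23 days after Jun 6; 23 mod 7 = 2, so Thursday + 2 = Saturday.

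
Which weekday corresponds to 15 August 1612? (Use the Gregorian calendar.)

Wednesday

Doomsday rule: the anchor day for the 1600s is Tuesday. For year 12: 12÷12 = 1 r 0, and 0÷4 = 0, so 1+0+0 = 1.
Tuesday + 1 ≡ Wednesday — that's 1612's doomsday.
In August the doomsday date is Aug 8.
Aug 15 is 7 days after Aug 8; 7 mod 7 = 0, so Wednesday + 0 = Wednesday.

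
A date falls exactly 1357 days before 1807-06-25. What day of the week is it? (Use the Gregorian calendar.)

Jun 25, 1807 is a Thursday.
1357 mod 7 = 6, so 1357 days before a Thursday is Thursday − 6 = Friday.

Friday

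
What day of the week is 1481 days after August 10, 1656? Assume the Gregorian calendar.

Aug 10, 1656 is a Thursday.
1481 mod 7 = 4, so 1481 days after a Thursday is Thursday + 4 = Monday.

Monday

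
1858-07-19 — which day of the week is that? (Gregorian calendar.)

Monday

Doomsday rule: the anchor day for the 1800s is Friday. For year 58: 58÷12 = 4 r 10, and 10÷4 = 2, so 4+10+2 = 16.
Friday + 16 ≡ Sunday — that's 1858's doomsday.
In July the doomsday date is Jul 11.
Jul 19 is 8 days after Jul 11; 8 mod 7 = 1, so Sunday + 1 = Monday.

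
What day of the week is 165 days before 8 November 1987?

Wednesday

Nov 8, 1987 is a Sunday.
165 mod 7 = 4, so 165 days before a Sunday is Sunday − 4 = Wednesday.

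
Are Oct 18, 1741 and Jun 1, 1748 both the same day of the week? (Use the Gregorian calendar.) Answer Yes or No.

No

From Oct 18, 1741 to Jun 1, 1748 is 2418 days.
2418 mod 7 = 3, so they are different weekdays.
(Oct 18, 1741 is a Wednesday; Jun 1, 1748 is a Saturday.)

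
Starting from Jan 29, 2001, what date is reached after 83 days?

Jan has 31 days: +3 → Feb 1, 2001 (80 left).
Feb has 28 days: +28 → Mar 1, 2001 (52 left).
Mar has 31 days: +31 → Apr 1, 2001 (21 left).
+21 → Apr 22, 2001.

April 22, 2001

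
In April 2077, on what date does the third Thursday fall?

April 15, 2077

April 1, 2077 is a Thursday.
The first Thursday is therefore April 1 (same day).
The third Thursday is 1 + 2×7 = April 15.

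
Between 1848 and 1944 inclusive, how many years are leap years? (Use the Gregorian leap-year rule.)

Multiples of 4 in [1848,1944]: 25.
Of those, multiples of 100: 1 (not leap unless ÷400).
Multiples of 400: 0.
Leap years = 25 − 1 + 0 = 24.

24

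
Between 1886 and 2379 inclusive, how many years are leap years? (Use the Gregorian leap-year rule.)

Multiples of 4 in [1886,2379]: 123.
Of those, multiples of 100: 5 (not leap unless ÷400).
Multiples of 400: 1.
Leap years = 123 − 5 + 1 = 119.

119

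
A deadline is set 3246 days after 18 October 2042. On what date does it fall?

September 7, 2051

+365 (one year) → Oct 18, 2043 (2881 left).
+366 (one year; includes Feb 29, 2044) → Oct 18, 2044 (2515 left).
+365 (one year) → Oct 18, 2045 (2150 left).
+365 (one year) → Oct 18, 2046 (1785 left).
+365 (one year) → Oct 18, 2047 (1420 left).
+366 (one year; includes Feb 29, 2048) → Oct 18, 2048 (1054 left).
+365 (one year) → Oct 18, 2049 (689 left).
+365 (one year) → Oct 18, 2050 (324 left).
Oct has 31 days: +14 → Nov 1, 2050 (310 left).
Nov has 30 days: +30 → Dec 1, 2050 (280 left).
Dec has 31 days: +31 → Jan 1, 2051 (249 left).
Jan has 31 days: +31 → Feb 1, 2051 (218 left).
Feb has 28 days: +28 → Mar 1, 2051 (190 left).
Mar has 31 days: +31 → Apr 1, 2051 (159 left).
Apr has 30 days: +30 → May 1, 2051 (129 left).
May has 31 days: +31 → Jun 1, 2051 (98 left).
Jun has 30 days: +30 → Jul 1, 2051 (68 left).
Jul has 31 days: +31 → Aug 1, 2051 (37 left).
Aug has 31 days: +31 → Sep 1, 2051 (6 left).
+6 → Sep 7, 2051.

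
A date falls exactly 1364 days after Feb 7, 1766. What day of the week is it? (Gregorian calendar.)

Thursday

Feb 7, 1766 is a Friday.
1364 mod 7 = 6, so 1364 days after a Friday is Friday + 6 = Thursday.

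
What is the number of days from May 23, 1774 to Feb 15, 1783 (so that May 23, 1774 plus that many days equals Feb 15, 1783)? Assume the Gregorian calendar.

May 23, 1774 → May 23, 1775: 365 days.
May 23, 1775 → May 23, 1776: 366 days (Feb 29, 1776 is in that span).
May 23, 1776 → May 23, 1777: 365 days.
May 23, 1777 → May 23, 1778: 365 days.
May 23, 1778 → May 23, 1779: 365 days.
May 23, 1779 → May 23, 1780: 366 days (Feb 29, 1780 is in that span).
May 23, 1780 → May 23, 1781: 365 days.
May 23, 1781 → May 23, 1782: 365 days.
May 23, 1782 → Jun 23, 1782: 31 days (May has 31).
Jun 23, 1782 → Jul 23, 1782: 30 days (June has 30).
Jul 23, 1782 → Aug 23, 1782: 31 days (July has 31).
Aug 23, 1782 → Sep 23, 1782: 31 days (August has 31).
Sep 23, 1782 → Oct 23, 1782: 30 days (September has 30).
Oct 23, 1782 → Nov 23, 1782: 31 days (October has 31).
Nov 23, 1782 → Dec 23, 1782: 30 days (November has 30).
Dec 23, 1782 → Jan 23, 1783: 31 days (December has 31).
Jan 23, 1783 → Feb 15, 1783: 23 days.
Total: 3190 days.

3190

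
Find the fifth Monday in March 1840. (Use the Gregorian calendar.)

March 30, 1840

March 1, 1840 is a Sunday.
The first Monday is therefore March 2 (1 days later).
The fifth Monday is 2 + 4×7 = March 30.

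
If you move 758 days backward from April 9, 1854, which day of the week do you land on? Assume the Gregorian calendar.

Apr 9, 1854 is a Sunday.
758 mod 7 = 2, so 758 days before a Sunday is Sunday − 2 = Friday.

Friday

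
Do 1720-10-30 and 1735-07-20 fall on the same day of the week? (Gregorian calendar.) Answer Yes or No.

From Oct 30, 1720 to Jul 20, 1735 is 5376 days.
5376 mod 7 = 0, so they are the same weekday.
(Oct 30, 1720 is a Wednesday; Jul 20, 1735 is a Wednesday.)

Yes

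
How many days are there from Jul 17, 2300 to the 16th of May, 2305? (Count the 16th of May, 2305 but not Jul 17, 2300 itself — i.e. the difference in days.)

Jul 17, 2300 → Jul 17, 2301: 365 days.
Jul 17, 2301 → Jul 17, 2302: 365 days.
Jul 17, 2302 → Jul 17, 2303: 365 days.
Jul 17, 2303 → Jul 17, 2304: 366 days (Feb 29, 2304 is in that span).
Jul 17, 2304 → Aug 17, 2304: 31 days (July has 31).
Aug 17, 2304 → Sep 17, 2304: 31 days (August has 31).
Sep 17, 2304 → Oct 17, 2304: 30 days (September has 30).
Oct 17, 2304 → Nov 17, 2304: 31 days (October has 31).
Nov 17, 2304 → Dec 17, 2304: 30 days (November has 30).
Dec 17, 2304 → Jan 17, 2305: 31 days (December has 31).
Jan 17, 2305 → Feb 17, 2305: 31 days (January has 31).
Feb 17, 2305 → Mar 17, 2305: 28 days (February has 28).
Mar 17, 2305 → Apr 17, 2305: 31 days (March has 31).
Apr 17, 2305 → May 16, 2305: 29 days.
Total: 1764 days.

1764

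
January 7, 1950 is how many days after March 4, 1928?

7979

Mar 4, 1928 → Mar 4, 1929: 365 days.
Mar 4, 1929 → Mar 4, 1930: 365 days.
Mar 4, 1930 → Mar 4, 1931: 365 days.
Mar 4, 1931 → Mar 4, 1932: 366 days (Feb 29, 1932 is in that span).
Mar 4, 1932 → Mar 4, 1933: 365 days.
Mar 4, 1933 → Mar 4, 1934: 365 days.
Mar 4, 1934 → Mar 4, 1935: 365 days.
Mar 4, 1935 → Mar 4, 1936: 366 days (Feb 29, 1936 is in that span).
Mar 4, 1936 → Mar 4, 1937: 365 days.
Mar 4, 1937 → Mar 4, 1938: 365 days.
Mar 4, 1938 → Mar 4, 1939: 365 days.
Mar 4, 1939 → Mar 4, 1940: 366 days (Feb 29, 1940 is in that span).
Mar 4, 1940 → Mar 4, 1941: 365 days.
Mar 4, 1941 → Mar 4, 1942: 365 days.
Mar 4, 1942 → Mar 4, 1943: 365 days.
Mar 4, 1943 → Mar 4, 1944: 366 days (Feb 29, 1944 is in that span).
Mar 4, 1944 → Mar 4, 1945: 365 days.
Mar 4, 1945 → Mar 4, 1946: 365 days.
Mar 4, 1946 → Mar 4, 1947: 365 days.
Mar 4, 1947 → Mar 4, 1948: 366 days (Feb 29, 1948 is in that span).
Mar 4, 1948 → Mar 4, 1949: 365 days.
Mar 4, 1949 → Apr 4, 1949: 31 days (March has 31).
Apr 4, 1949 → May 4, 1949: 30 days (April has 30).
May 4, 1949 → Jun 4, 1949: 31 days (May has 31).
Jun 4, 1949 → Jul 4, 1949: 30 days (June has 30).
Jul 4, 1949 → Aug 4, 1949: 31 days (July has 31).
Aug 4, 1949 → Sep 4, 1949: 31 days (August has 31).
Sep 4, 1949 → Oct 4, 1949: 30 days (September has 30).
Oct 4, 1949 → Nov 4, 1949: 31 days (October has 31).
Nov 4, 1949 → Dec 4, 1949: 30 days (November has 30).
Dec 4, 1949 → Jan 4, 1950: 31 days (December has 31).
Jan 4, 1950 → Jan 7, 1950: 3 days.
Total: 7979 days.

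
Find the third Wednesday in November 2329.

November 20, 2329

November 1, 2329 is a Friday.
The first Wednesday is therefore November 6 (5 days later).
The third Wednesday is 6 + 2×7 = November 20.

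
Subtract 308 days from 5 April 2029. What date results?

June 1, 2028

−5 → Mar 31, 2029 (end of Mar, 31 days; 303 left).
−31 → Feb 28, 2029 (end of Feb, 28 days; 272 left).
−28 → Jan 31, 2029 (end of Jan, 31 days; 244 left).
−31 → Dec 31, 2028 (end of Dec, 31 days; 213 left).
−31 → Nov 30, 2028 (end of Nov, 30 days; 182 left).
−30 → Oct 31, 2028 (end of Oct, 31 days; 152 left).
−31 → Sep 30, 2028 (end of Sep, 30 days; 121 left).
−30 → Aug 31, 2028 (end of Aug, 31 days; 91 left).
−31 → Jul 31, 2028 (end of Jul, 31 days; 60 left).
−31 → Jun 30, 2028 (end of Jun, 30 days; 29 left).
−29 → Jun 1, 2028.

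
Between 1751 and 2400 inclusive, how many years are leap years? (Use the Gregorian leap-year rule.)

Multiples of 4 in [1751,2400]: 163.
Of those, multiples of 100: 7 (not leap unless ÷400).
Multiples of 400: 2.
Leap years = 163 − 7 + 2 = 158.

158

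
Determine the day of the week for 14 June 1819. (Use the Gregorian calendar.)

Monday

Doomsday rule: the anchor day for the 1800s is Friday. For year 19: 19÷12 = 1 r 7, and 7÷4 = 1, so 1+7+1 = 9.
Friday + 9 ≡ Sunday — that's 1819's doomsday.
In June the doomsday date is Jun 6.
Jun 14 is 8 days after Jun 6; 8 mod 7 = 1, so Sunday + 1 = Monday.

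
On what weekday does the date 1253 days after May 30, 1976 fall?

Sunday

First find the weekday of May 30, 1976. Doomsday rule: the anchor day for the 1900s is Wednesday. For year 76: 76÷12 = 6 r 4, and 4÷4 = 1, so 6+4+1 = 11.
Wednesday + 11 ≡ Sunday — that's 1976's doomsday.
In May the doomsday date is May 9.
May 30 is 21 days after May 9; 21 mod 7 = 0, so Sunday + 0 = Sunday.
1253 mod 7 = 0, so 1253 days after a Sunday is Sunday + 0 = Sunday.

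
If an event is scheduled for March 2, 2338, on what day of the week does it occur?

Doomsday rule: the anchor day for the 2300s is Wednesday. For year 38: 38÷12 = 3 r 2, and 2÷4 = 0, so 3+2+0 = 5.
Wednesday + 5 ≡ Monday — that's 2338's doomsday.
In March the doomsday date is Mar 14.
Mar 2 is 12 days before Mar 14; 12 mod 7 = 5, so Monday − 5 = Wednesday.

Wednesday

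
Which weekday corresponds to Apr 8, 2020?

Wednesday

Doomsday rule: the anchor day for the 2000s is Tuesday. For year 20: 20÷12 = 1 r 8, and 8÷4 = 2, so 1+8+2 = 11.
Tuesday + 11 ≡ Saturday — that's 2020's doomsday.
In April the doomsday date is Apr 4.
Apr 8 is 4 days after Apr 4; 4 mod 7 = 4, so Saturday + 4 = Wednesday.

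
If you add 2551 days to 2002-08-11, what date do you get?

+365 (one year) → Aug 11, 2003 (2186 left).
+366 (one year; includes Feb 29, 2004) → Aug 11, 2004 (1820 left).
+365 (one year) → Aug 11, 2005 (1455 left).
+365 (one year) → Aug 11, 2006 (1090 left).
+365 (one year) → Aug 11, 2007 (725 left).
+366 (one year; includes Feb 29, 2008) → Aug 11, 2008 (359 left).
Aug has 31 days: +21 → Sep 1, 2008 (338 left).
Sep has 30 days: +30 → Oct 1, 2008 (308 left).
Oct has 31 days: +31 → Nov 1, 2008 (277 left).
Nov has 30 days: +30 → Dec 1, 2008 (247 left).
Dec has 31 days: +31 → Jan 1, 2009 (216 left).
Jan has 31 days: +31 → Feb 1, 2009 (185 left).
Feb has 28 days: +28 → Mar 1, 2009 (157 left).
Mar has 31 days: +31 → Apr 1, 2009 (126 left).
Apr has 30 days: +30 → May 1, 2009 (96 left).
May has 31 days: +31 → Jun 1, 2009 (65 left).
Jun has 30 days: +30 → Jul 1, 2009 (35 left).
Jul has 31 days: +31 → Aug 1, 2009 (4 left).
+4 → Aug 5, 2009.

August 5, 2009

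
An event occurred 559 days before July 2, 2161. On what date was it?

December 21, 2159

−365 (one year) → Jul 2, 2160 (194 left).
−2 → Jun 30, 2160 (end of Jun, 30 days; 192 left).
−30 → May 31, 2160 (end of May, 31 days; 162 left).
−31 → Apr 30, 2160 (end of Apr, 30 days; 131 left).
−30 → Mar 31, 2160 (end of Mar, 31 days; 101 left).
−31 → Feb 29, 2160 (end of Feb, 29 days; 70 left).
−29 → Jan 31, 2160 (end of Jan, 31 days; 41 left).
−31 → Dec 31, 2159 (end of Dec, 31 days; 10 left).
−10 → Dec 21, 2159.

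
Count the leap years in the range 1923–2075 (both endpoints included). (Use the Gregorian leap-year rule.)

Multiples of 4 in [1923,2075]: 38.
Of those, multiples of 100: 1 (not leap unless ÷400).
Multiples of 400: 1.
Leap years = 38 − 1 + 1 = 38.

38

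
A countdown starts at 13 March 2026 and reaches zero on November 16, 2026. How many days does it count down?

248

Mar 13, 2026 → Apr 13, 2026: 31 days (March has 31).
Apr 13, 2026 → May 13, 2026: 30 days (April has 30).
May 13, 2026 → Jun 13, 2026: 31 days (May has 31).
Jun 13, 2026 → Jul 13, 2026: 30 days (June has 30).
Jul 13, 2026 → Aug 13, 2026: 31 days (July has 31).
Aug 13, 2026 → Sep 13, 2026: 31 days (August has 31).
Sep 13, 2026 → Oct 13, 2026: 30 days (September has 30).
Oct 13, 2026 → Nov 13, 2026: 31 days (October has 31).
Nov 13, 2026 → Nov 16, 2026: 3 days.
Total: 248 days.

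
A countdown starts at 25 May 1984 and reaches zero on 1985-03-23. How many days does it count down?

May 25, 1984 → Jun 25, 1984: 31 days (May has 31).
Jun 25, 1984 → Jul 25, 1984: 30 days (June has 30).
Jul 25, 1984 → Aug 25, 1984: 31 days (July has 31).
Aug 25, 1984 → Sep 25, 1984: 31 days (August has 31).
Sep 25, 1984 → Oct 25, 1984: 30 days (September has 30).
Oct 25, 1984 → Nov 25, 1984: 31 days (October has 31).
Nov 25, 1984 → Dec 25, 1984: 30 days (November has 30).
Dec 25, 1984 → Jan 25, 1985: 31 days (December has 31).
Jan 25, 1985 → Feb 25, 1985: 31 days (January has 31).
Feb 25, 1985 → Mar 23, 1985: 26 days.
Total: 302 days.

302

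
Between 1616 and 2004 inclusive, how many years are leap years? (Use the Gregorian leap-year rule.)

Multiples of 4 in [1616,2004]: 98.
Of those, multiples of 100: 4 (not leap unless ÷400).
Multiples of 400: 1.
Leap years = 98 − 4 + 1 = 95.

95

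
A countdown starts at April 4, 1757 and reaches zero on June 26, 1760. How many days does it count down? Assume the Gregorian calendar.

Apr 4, 1757 → Apr 4, 1758: 365 days.
Apr 4, 1758 → Apr 4, 1759: 365 days.
Apr 4, 1759 → Apr 4, 1760: 366 days (Feb 29, 1760 is in that span).
Apr 4, 1760 → May 4, 1760: 30 days (April has 30).
May 4, 1760 → Jun 4, 1760: 31 days (May has 31).
Jun 4, 1760 → Jun 26, 1760: 22 days.
Total: 1179 days.

1179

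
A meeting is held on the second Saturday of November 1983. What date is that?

November 12, 1983

November 1, 1983 is a Tuesday.
The first Saturday is therefore November 5 (4 days later).
The second Saturday is 5 + 1×7 = November 12.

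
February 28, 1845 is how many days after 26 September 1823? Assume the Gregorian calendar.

Sep 26, 1823 → Sep 26, 1824: 366 days (Feb 29, 1824 is in that span).
Sep 26, 1824 → Sep 26, 1825: 365 days.
Sep 26, 1825 → Sep 26, 1826: 365 days.
Sep 26, 1826 → Sep 26, 1827: 365 days.
Sep 26, 1827 → Sep 26, 1828: 366 days (Feb 29, 1828 is in that span).
Sep 26, 1828 → Sep 26, 1829: 365 days.
Sep 26, 1829 → Sep 26, 1830: 365 days.
Sep 26, 1830 → Sep 26, 1831: 365 days.
Sep 26, 1831 → Sep 26, 1832: 366 days (Feb 29, 1832 is in that span).
Sep 26, 1832 → Sep 26, 1833: 365 days.
Sep 26, 1833 → Sep 26, 1834: 365 days.
Sep 26, 1834 → Sep 26, 1835: 365 days.
Sep 26, 1835 → Sep 26, 1836: 366 days (Feb 29, 1836 is in that span).
Sep 26, 1836 → Sep 26, 1837: 365 days.
Sep 26, 1837 → Sep 26, 1838: 365 days.
Sep 26, 1838 → Sep 26, 1839: 365 days.
Sep 26, 1839 → Sep 26, 1840: 366 days (Feb 29, 1840 is in that span).
Sep 26, 1840 → Sep 26, 1841: 365 days.
Sep 26, 1841 → Sep 26, 1842: 365 days.
Sep 26, 1842 → Sep 26, 1843: 365 days.
Sep 26, 1843 → Sep 26, 1844: 366 days (Feb 29, 1844 is in that span).
Sep 26, 1844 → Oct 26, 1844: 30 days (September has 30).
Oct 26, 1844 → Nov 26, 1844: 31 days (October has 31).
Nov 26, 1844 → Dec 26, 1844: 30 days (November has 30).
Dec 26, 1844 → Jan 26, 1845: 31 days (December has 31).
Jan 26, 1845 → Feb 26, 1845: 31 days (January has 31).
Feb 26, 1845 → Feb 28, 1845: 2 days.
Total: 7826 days.

7826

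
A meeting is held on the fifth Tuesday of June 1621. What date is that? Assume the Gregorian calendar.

June 29, 1621

June 1, 1621 is a Tuesday.
The first Tuesday is therefore June 1 (same day).
The fifth Tuesday is 1 + 4×7 = June 29.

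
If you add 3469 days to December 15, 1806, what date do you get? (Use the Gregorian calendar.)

+365 (one year) → Dec 15, 1807 (3104 left).
+366 (one year; includes Feb 29, 1808) → Dec 15, 1808 (2738 left).
+365 (one year) → Dec 15, 1809 (2373 left).
+365 (one year) → Dec 15, 1810 (2008 left).
+365 (one year) → Dec 15, 1811 (1643 left).
+366 (one year; includes Feb 29, 1812) → Dec 15, 1812 (1277 left).
+365 (one year) → Dec 15, 1813 (912 left).
+365 (one year) → Dec 15, 1814 (547 left).
+365 (one year) → Dec 15, 1815 (182 left).
Dec has 31 days: +17 → Jan 1, 1816 (165 left).
Jan has 31 days: +31 → Feb 1, 1816 (134 left).
Feb has 29 days: +29 → Mar 1, 1816 (105 left).
Mar has 31 days: +31 → Apr 1, 1816 (74 left).
Apr has 30 days: +30 → May 1, 1816 (44 left).
May has 31 days: +31 → Jun 1, 1816 (13 left).
+13 → Jun 14, 1816.

June 14, 1816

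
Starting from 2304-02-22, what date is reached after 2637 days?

May 13, 2311

+366 (one year; includes Feb 29, 2304) → Feb 22, 2305 (2271 left).
+365 (one year) → Feb 22, 2306 (1906 left).
+365 (one year) → Feb 22, 2307 (1541 left).
+365 (one year) → Feb 22, 2308 (1176 left).
+366 (one year; includes Feb 29, 2308) → Feb 22, 2309 (810 left).
+365 (one year) → Feb 22, 2310 (445 left).
+365 (one year) → Feb 22, 2311 (80 left).
Feb has 28 days: +7 → Mar 1, 2311 (73 left).
Mar has 31 days: +31 → Apr 1, 2311 (42 left).
Apr has 30 days: +30 → May 1, 2311 (12 left).
+12 → May 13, 2311.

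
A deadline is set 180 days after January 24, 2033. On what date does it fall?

July 23, 2033

Jan has 31 days: +8 → Feb 1, 2033 (172 left).
Feb has 28 days: +28 → Mar 1, 2033 (144 left).
Mar has 31 days: +31 → Apr 1, 2033 (113 left).
Apr has 30 days: +30 → May 1, 2033 (83 left).
May has 31 days: +31 → Jun 1, 2033 (52 left).
Jun has 30 days: +30 → Jul 1, 2033 (22 left).
+22 → Jul 23, 2033.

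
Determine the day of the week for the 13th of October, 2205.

Sunday

Doomsday rule: the anchor day for the 2200s is Friday. For year 05: 5÷12 = 0 r 5, and 5÷4 = 1, so 0+5+1 = 6.
Friday + 6 ≡ Thursday — that's 2205's doomsday.
In October the doomsday date is Oct 10.
Oct 13 is 3 days after Oct 10; 3 mod 7 = 3, so Thursday + 3 = Sunday.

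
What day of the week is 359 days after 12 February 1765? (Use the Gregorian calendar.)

Thursday

Feb 12, 1765 is a Tuesday.
359 mod 7 = 2, so 359 days after a Tuesday is Tuesday + 2 = Thursday.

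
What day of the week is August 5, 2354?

Doomsday rule: the anchor day for the 2300s is Wednesday. For year 54: 54÷12 = 4 r 6, and 6÷4 = 1, so 4+6+1 = 11.
Wednesday + 11 ≡ Sunday — that's 2354's doomsday.
In August the doomsday date is Aug 8.
Aug 5 is 3 days before Aug 8; 3 mod 7 = 3, so Sunday − 3 = Thursday.

Thursday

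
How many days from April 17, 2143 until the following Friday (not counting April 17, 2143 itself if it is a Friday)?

2

Apr 17, 2143 is a Wednesday.
From Wednesday to the next Friday is 2 days.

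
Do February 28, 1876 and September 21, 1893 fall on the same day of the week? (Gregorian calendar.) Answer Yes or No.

No

From Feb 28, 1876 to Sep 21, 1893 is 6415 days.
6415 mod 7 = 3, so they are different weekdays.
(Feb 28, 1876 is a Monday; Sep 21, 1893 is a Thursday.)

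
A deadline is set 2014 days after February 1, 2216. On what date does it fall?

August 7, 2221

+366 (one year; includes Feb 29, 2216) → Feb 1, 2217 (1648 left).
+365 (one year) → Feb 1, 2218 (1283 left).
+365 (one year) → Feb 1, 2219 (918 left).
+365 (one year) → Feb 1, 2220 (553 left).
+366 (one year; includes Feb 29, 2220) → Feb 1, 2221 (187 left).
Feb has 28 days: +28 → Mar 1, 2221 (159 left).
Mar has 31 days: +31 → Apr 1, 2221 (128 left).
Apr has 30 days: +30 → May 1, 2221 (98 left).
May has 31 days: +31 → Jun 1, 2221 (67 left).
Jun has 30 days: +30 → Jul 1, 2221 (37 left).
Jul has 31 days: +31 → Aug 1, 2221 (6 left).
+6 → Aug 7, 2221.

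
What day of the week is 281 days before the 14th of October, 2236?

Oct 14, 2236 is a Friday.
281 mod 7 = 1, so 281 days before a Friday is Friday − 1 = Thursday.

Thursday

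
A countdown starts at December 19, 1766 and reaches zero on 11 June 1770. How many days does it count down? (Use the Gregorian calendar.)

1270

Dec 19, 1766 → Dec 19, 1767: 365 days.
Dec 19, 1767 → Dec 19, 1768: 366 days (Feb 29, 1768 is in that span).
Dec 19, 1768 → Dec 19, 1769: 365 days.
Dec 19, 1769 → Jan 19, 1770: 31 days (December has 31).
Jan 19, 1770 → Feb 19, 1770: 31 days (January has 31).
Feb 19, 1770 → Mar 19, 1770: 28 days (February has 28).
Mar 19, 1770 → Apr 19, 1770: 31 days (March has 31).
Apr 19, 1770 → May 19, 1770: 30 days (April has 30).
May 19, 1770 → Jun 11, 1770: 23 days.
Total: 1270 days.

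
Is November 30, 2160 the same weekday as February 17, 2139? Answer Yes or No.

No

From Feb 17, 2139 to Nov 30, 2160 is 7957 days.
7957 mod 7 = 5, so they are different weekdays.
(Feb 17, 2139 is a Tuesday; Nov 30, 2160 is a Sunday.)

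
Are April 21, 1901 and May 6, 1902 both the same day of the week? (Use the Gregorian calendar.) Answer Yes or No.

No

From Apr 21, 1901 to May 6, 1902 is 380 days.
380 mod 7 = 2, so they are different weekdays.
(Apr 21, 1901 is a Sunday; May 6, 1902 is a Tuesday.)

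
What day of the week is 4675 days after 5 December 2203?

Sunday

First find the weekday of Dec 5, 2203. Doomsday rule: the anchor day for the 2200s is Friday. For year 03: 3÷12 = 0 r 3, and 3÷4 = 0, so 0+3+0 = 3.
Friday + 3 ≡ Monday — that's 2203's doomsday.
In December the doomsday date is Dec 12.
Dec 5 is 7 days before Dec 12; 7 mod 7 = 0, so Monday − 0 = Monday.
4675 mod 7 = 6, so 4675 days after a Monday is Monday + 6 = Sunday.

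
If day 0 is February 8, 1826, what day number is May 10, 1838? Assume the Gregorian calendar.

4474

Feb 8, 1826 → Feb 8, 1827: 365 days.
Feb 8, 1827 → Feb 8, 1828: 365 days.
Feb 8, 1828 → Feb 8, 1829: 366 days (Feb 29, 1828 is in that span).
Feb 8, 1829 → Feb 8, 1830: 365 days.
Feb 8, 1830 → Feb 8, 1831: 365 days.
Feb 8, 1831 → Feb 8, 1832: 365 days.
Feb 8, 1832 → Feb 8, 1833: 366 days (Feb 29, 1832 is in that span).
Feb 8, 1833 → Feb 8, 1834: 365 days.
Feb 8, 1834 → Feb 8, 1835: 365 days.
Feb 8, 1835 → Feb 8, 1836: 365 days.
Feb 8, 1836 → Feb 8, 1837: 366 days (Feb 29, 1836 is in that span).
Feb 8, 1837 → Feb 8, 1838: 365 days.
Feb 8, 1838 → Mar 8, 1838: 28 days (February has 28).
Mar 8, 1838 → Apr 8, 1838: 31 days (March has 31).
Apr 8, 1838 → May 8, 1838: 30 days (April has 30).
May 8, 1838 → May 10, 1838: 2 days.
Total: 4474 days.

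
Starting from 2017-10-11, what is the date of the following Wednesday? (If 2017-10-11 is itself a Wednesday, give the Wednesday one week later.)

Oct 11, 2017 is a Wednesday.
From Wednesday to the next Wednesday is 7 days.
Oct 11, 2017 + 7 = Oct 18, 2017.

October 18, 2017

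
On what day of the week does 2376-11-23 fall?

Doomsday rule: the anchor day for the 2300s is Wednesday. For year 76: 76÷12 = 6 r 4, and 4÷4 = 1, so 6+4+1 = 11.
Wednesday + 11 ≡ Sunday — that's 2376's doomsday.
In November the doomsday date is Nov 7.
Nov 23 is 16 days after Nov 7; 16 mod 7 = 2, so Sunday + 2 = Tuesday.

Tuesday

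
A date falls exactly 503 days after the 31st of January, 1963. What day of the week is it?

First find the weekday of Jan 31, 1963. Doomsday rule: the anchor day for the 1900s is Wednesday. For year 63: 63÷12 = 5 r 3, and 3÷4 = 0, so 5+3+0 = 8.
Wednesday + 8 ≡ Thursday — that's 1963's doomsday.
In January the doomsday date is Jan 3 (1963 is not a leap year).
Jan 31 is 28 days after Jan 3; 28 mod 7 = 0, so Thursday + 0 = Thursday.
503 mod 7 = 6, so 503 days after a Thursday is Thursday + 6 = Wednesday.

Wednesday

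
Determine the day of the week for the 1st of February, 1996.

Thursday

Doomsday rule: the anchor day for the 1900s is Wednesday. For year 96: 96÷12 = 8 r 0, and 0÷4 = 0, so 8+0+0 = 8.
Wednesday + 8 ≡ Thursday — that's 1996's doomsday.
In February the doomsday date is Feb 29 (1996 is a leap year (divisible by 4)).
Feb 1 is 28 days before Feb 29; 28 mod 7 = 0, so Thursday − 0 = Thursday.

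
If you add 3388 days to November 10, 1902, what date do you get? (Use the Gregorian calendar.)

February 19, 1912

+365 (one year) → Nov 10, 1903 (3023 left).
+366 (one year; includes Feb 29, 1904) → Nov 10, 1904 (2657 left).
+365 (one year) → Nov 10, 1905 (2292 left).
+365 (one year) → Nov 10, 1906 (1927 left).
+365 (one year) → Nov 10, 1907 (1562 left).
+366 (one year; includes Feb 29, 1908) → Nov 10, 1908 (1196 left).
+365 (one year) → Nov 10, 1909 (831 left).
+365 (one year) → Nov 10, 1910 (466 left).
+365 (one year) → Nov 10, 1911 (101 left).
Nov has 30 days: +21 → Dec 1, 1911 (80 left).
Dec has 31 days: +31 → Jan 1, 1912 (49 left).
Jan has 31 days: +31 → Feb 1, 1912 (18 left).
+18 → Feb 19, 1912.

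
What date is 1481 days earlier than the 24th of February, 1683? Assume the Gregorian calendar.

−365 (one year) → Feb 24, 1682 (1116 left).
−365 (one year) → Feb 24, 1681 (751 left).
−366 (one year; includes Feb 29, 1680) → Feb 24, 1680 (385 left).
−24 → Jan 31, 1680 (end of Jan, 31 days; 361 left).
−31 → Dec 31, 1679 (end of Dec, 31 days; 330 left).
−31 → Nov 30, 1679 (end of Nov, 30 days; 299 left).
−30 → Oct 31, 1679 (end of Oct, 31 days; 269 left).
−31 → Sep 30, 1679 (end of Sep, 30 days; 238 left).
−30 → Aug 31, 1679 (end of Aug, 31 days; 208 left).
−31 → Jul 31, 1679 (end of Jul, 31 days; 177 left).
−31 → Jun 30, 1679 (end of Jun, 30 days; 146 left).
−30 → May 31, 1679 (end of May, 31 days; 116 left).
−31 → Apr 30, 1679 (end of Apr, 30 days; 85 left).
−30 → Mar 31, 1679 (end of Mar, 31 days; 55 left).
−31 → Feb 28, 1679 (end of Feb, 28 days; 24 left).
−24 → Feb 4, 1679.

February 4, 1679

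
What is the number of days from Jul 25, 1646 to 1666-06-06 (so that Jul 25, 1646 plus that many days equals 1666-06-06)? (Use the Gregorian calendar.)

Jul 25, 1646 → Jul 25, 1647: 365 days.
Jul 25, 1647 → Jul 25, 1648: 366 days (Feb 29, 1648 is in that span).
Jul 25, 1648 → Jul 25, 1649: 365 days.
Jul 25, 1649 → Jul 25, 1650: 365 days.
Jul 25, 1650 → Jul 25, 1651: 365 days.
Jul 25, 1651 → Jul 25, 1652: 366 days (Feb 29, 1652 is in that span).
Jul 25, 1652 → Jul 25, 1653: 365 days.
Jul 25, 1653 → Jul 25, 1654: 365 days.
Jul 25, 1654 → Jul 25, 1655: 365 days.
Jul 25, 1655 → Jul 25, 1656: 366 days (Feb 29, 1656 is in that span).
Jul 25, 1656 → Jul 25, 1657: 365 days.
Jul 25, 1657 → Jul 25, 1658: 365 days.
Jul 25, 1658 → Jul 25, 1659: 365 days.
Jul 25, 1659 → Jul 25, 1660: 366 days (Feb 29, 1660 is in that span).
Jul 25, 1660 → Jul 25, 1661: 365 days.
Jul 25, 1661 → Jul 25, 1662: 365 days.
Jul 25, 1662 → Jul 25, 1663: 365 days.
Jul 25, 1663 → Jul 25, 1664: 366 days (Feb 29, 1664 is in that span).
Jul 25, 1664 → Jul 25, 1665: 365 days.
Jul 25, 1665 → Aug 25, 1665: 31 days (July has 31).
Aug 25, 1665 → Sep 25, 1665: 31 days (August has 31).
Sep 25, 1665 → Oct 25, 1665: 30 days (September has 30).
Oct 25, 1665 → Nov 25, 1665: 31 days (October has 31).
Nov 25, 1665 → Dec 25, 1665: 30 days (November has 30).
Dec 25, 1665 → Jan 25, 1666: 31 days (December has 31).
Jan 25, 1666 → Feb 25, 1666: 31 days (January has 31).
Feb 25, 1666 → Mar 25, 1666: 28 days (February has 28).
Mar 25, 1666 → Apr 25, 1666: 31 days (March has 31).
Apr 25, 1666 → May 25, 1666: 30 days (April has 30).
May 25, 1666 → Jun 6, 1666: 12 days.
Total: 7256 days.

7256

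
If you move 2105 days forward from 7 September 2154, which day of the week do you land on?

First find the weekday of Sep 7, 2154. Doomsday rule: the anchor day for the 2100s is Sunday. For year 54: 54÷12 = 4 r 6, and 6÷4 = 1, so 4+6+1 = 11.
Sunday + 11 ≡ Thursday — that's 2154's doomsday.
In September the doomsday date is Sep 5.
Sep 7 is 2 days after Sep 5; 2 mod 7 = 2, so Thursday + 2 = Saturday.
2105 mod 7 = 5, so 2105 days after a Saturday is Saturday + 5 = Thursday.

Thursday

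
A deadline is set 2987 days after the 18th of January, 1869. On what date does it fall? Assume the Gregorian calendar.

+365 (one year) → Jan 18, 1870 (2622 left).
+365 (one year) → Jan 18, 1871 (2257 left).
+365 (one year) → Jan 18, 1872 (1892 left).
+366 (one year; includes Feb 29, 1872) → Jan 18, 1873 (1526 left).
+365 (one year) → Jan 18, 1874 (1161 left).
+365 (one year) → Jan 18, 1875 (796 left).
+365 (one year) → Jan 18, 1876 (431 left).
+366 (one year; includes Feb 29, 1876) → Jan 18, 1877 (65 left).
Jan has 31 days: +14 → Feb 1, 1877 (51 left).
Feb has 28 days: +28 → Mar 1, 1877 (23 left).
+23 → Mar 24, 1877.

March 24, 1877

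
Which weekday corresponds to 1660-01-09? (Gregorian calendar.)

Friday

Doomsday rule: the anchor day for the 1600s is Tuesday. For year 60: 60÷12 = 5 r 0, and 0÷4 = 0, so 5+0+0 = 5.
Tuesday + 5 ≡ Sunday — that's 1660's doomsday.
In January the doomsday date is Jan 4 (1660 is a leap year (divisible by 4)).
Jan 9 is 5 days after Jan 4; 5 mod 7 = 5, so Sunday + 5 = Friday.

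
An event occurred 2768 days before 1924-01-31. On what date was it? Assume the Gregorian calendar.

−365 (one year) → Jan 31, 1923 (2403 left).
−365 (one year) → Jan 31, 1922 (2038 left).
−365 (one year) → Jan 31, 1921 (1673 left).
−366 (one year; includes Feb 29, 1920) → Jan 31, 1920 (1307 left).
−365 (one year) → Jan 31, 1919 (942 left).
−365 (one year) → Jan 31, 1918 (577 left).
−365 (one year) → Jan 31, 1917 (212 left).
−31 → Dec 31, 1916 (end of Dec, 31 days; 181 left).
−31 → Nov 30, 1916 (end of Nov, 30 days; 150 left).
−30 → Oct 31, 1916 (end of Oct, 31 days; 120 left).
−31 → Sep 30, 1916 (end of Sep, 30 days; 89 left).
−30 → Aug 31, 1916 (end of Aug, 31 days; 59 left).
−31 → Jul 31, 1916 (end of Jul, 31 days; 28 left).
−28 → Jul 3, 1916.

July 3, 1916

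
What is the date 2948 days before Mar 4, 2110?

−365 (one year) → Mar 4, 2109 (2583 left).
−365 (one year) → Mar 4, 2108 (2218 left).
−366 (one year; includes Feb 29, 2108) → Mar 4, 2107 (1852 left).
−365 (one year) → Mar 4, 2106 (1487 left).
−365 (one year) → Mar 4, 2105 (1122 left).
−365 (one year) → Mar 4, 2104 (757 left).
−366 (one year; includes Feb 29, 2104) → Mar 4, 2103 (391 left).
−4 → Feb 28, 2103 (end of Feb, 28 days; 387 left).
−28 → Jan 31, 2103 (end of Jan, 31 days; 359 left).
−31 → Dec 31, 2102 (end of Dec, 31 days; 328 left).
−31 → Nov 30, 2102 (end of Nov, 30 days; 297 left).
−30 → Oct 31, 2102 (end of Oct, 31 days; 267 left).
−31 → Sep 30, 2102 (end of Sep, 30 days; 236 left).
−30 → Aug 31, 2102 (end of Aug, 31 days; 206 left).
−31 → Jul 31, 2102 (end of Jul, 31 days; 175 left).
−31 → Jun 30, 2102 (end of Jun, 30 days; 144 left).
−30 → May 31, 2102 (end of May, 31 days; 114 left).
−31 → Apr 30, 2102 (end of Apr, 30 days; 83 left).
−30 → Mar 31, 2102 (end of Mar, 31 days; 53 left).
−31 → Feb 28, 2102 (end of Feb, 28 days; 22 left).
−22 → Feb 6, 2102.

February 6, 2102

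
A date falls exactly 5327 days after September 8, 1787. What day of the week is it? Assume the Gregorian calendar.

Saturday

First find the weekday of Sep 8, 1787. Doomsday rule: the anchor day for the 1700s is Sunday. For year 87: 87÷12 = 7 r 3, and 3÷4 = 0, so 7+3+0 = 10.
Sunday + 10 ≡ Wednesday — that's 1787's doomsday.
In September the doomsday date is Sep 5.
Sep 8 is 3 days after Sep 5; 3 mod 7 = 3, so Wednesday + 3 = Saturday.
5327 mod 7 = 0, so 5327 days after a Saturday is Saturday + 0 = Saturday.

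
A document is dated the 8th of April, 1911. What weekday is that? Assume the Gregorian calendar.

Saturday

Doomsday rule: the anchor day for the 1900s is Wednesday. For year 11: 11÷12 = 0 r 11, and 11÷4 = 2, so 0+11+2 = 13.
Wednesday + 13 ≡ Tuesday — that's 1911's doomsday.
In April the doomsday date is Apr 4.
Apr 8 is 4 days after Apr 4; 4 mod 7 = 4, so Tuesday + 4 = Saturday.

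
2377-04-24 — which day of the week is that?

Doomsday rule: the anchor day for the 2300s is Wednesday. For year 77: 77÷12 = 6 r 5, and 5÷4 = 1, so 6+5+1 = 12.
Wednesday + 12 ≡ Monday — that's 2377's doomsday.
In April the doomsday date is Apr 4.
Apr 24 is 20 days after Apr 4; 20 mod 7 = 6, so Monday + 6 = Sunday.

Sunday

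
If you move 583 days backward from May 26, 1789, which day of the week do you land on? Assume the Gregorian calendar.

Sunday

First find the weekday of May 26, 1789. Doomsday rule: the anchor day for the 1700s is Sunday. For year 89: 89÷12 = 7 r 5, and 5÷4 = 1, so 7+5+1 = 13.
Sunday + 13 ≡ Saturday — that's 1789's doomsday.
In May the doomsday date is May 9.
May 26 is 17 days after May 9; 17 mod 7 = 3, so Saturday + 3 = Tuesday.
583 mod 7 = 2, so 583 days before a Tuesday is Tuesday − 2 = Sunday.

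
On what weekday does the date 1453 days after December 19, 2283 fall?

Dec 19, 2283 is a Wednesday.
1453 mod 7 = 4, so 1453 days after a Wednesday is Wednesday + 4 = Sunday.

Sunday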